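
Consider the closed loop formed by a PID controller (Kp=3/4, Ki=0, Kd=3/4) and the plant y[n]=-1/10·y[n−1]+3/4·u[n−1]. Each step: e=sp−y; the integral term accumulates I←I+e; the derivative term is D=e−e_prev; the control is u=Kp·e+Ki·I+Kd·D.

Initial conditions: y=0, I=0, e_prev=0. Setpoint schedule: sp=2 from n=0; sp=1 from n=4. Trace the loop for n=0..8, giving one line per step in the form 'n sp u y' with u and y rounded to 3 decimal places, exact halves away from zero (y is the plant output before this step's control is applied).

0 2 3.000 0.000
1 2 -1.875 2.250
2 2 5.634 -1.631
3 2 -6.307 4.389
4 1 11.045 -5.169
5 1 -16.328 8.801
6 1 27.040 -13.126
7 1 -41.483 21.592
8 1 66.851 -33.271

(exact arithmetic carried between steps; '≈' marks a value shown rounded to 6 d.p. or computed from one; I and e_prev carry over from the previous line; the table rounds u and y to 3 d.p., halves away from zero)
n=0: y=0, sp=2, e=sp−y=2; I=2, D=e−e_prev=2; u=3/4·2+0·2+3/4·2=3; next y=-1/10·0+3/4·3=2.25
n=1: y=2.25, sp=2, e=sp−y=-0.25; I=1.75, D=e−e_prev=-2.25; u=3/4·(-0.25)+0·1.75+3/4·(-2.25)=-1.875; next y=-1/10·2.25+3/4·(-1.875)=-1.63125
n=2: y=-1.63125, sp=2, e=sp−y=3.63125; I=5.38125, D=e−e_prev=3.88125; u=3/4·3.63125+0·5.38125+3/4·3.88125=5.634375; next y=-1/10·(-1.63125)+3/4·5.634375≈4.388906
n=3: y≈4.388906, sp=2, e=sp−y≈-2.388906; I≈2.992344, D=e−e_prev≈-6.020156; u=3/4·(-2.388906)+0·2.992344+3/4·(-6.020156)≈-6.306797; next y=-1/10·4.388906+3/4·(-6.306797)≈-5.168988
n=4: y≈-5.168988, sp=1, e=sp−y≈6.168988; I≈9.161332, D=e−e_prev≈8.557895; u=3/4·6.168988+0·9.161332+3/4·8.557895≈11.045162; next y=-1/10·(-5.168988)+3/4·11.045162≈8.800770
n=5: y≈8.800770, sp=1, e=sp−y≈-7.800770; I≈1.360562, D=e−e_prev≈-13.969759; u=3/4·(-7.800770)+0·1.360562+3/4·(-13.969759)≈-16.327897; next y=-1/10·8.800770+3/4·(-16.327897)≈-13.126000
n=6: y≈-13.126000, sp=1, e=sp−y≈14.126000; I≈15.486561, D=e−e_prev≈21.926770; u=3/4·14.126000+0·15.486561+3/4·21.926770≈27.039577; next y=-1/10·(-13.126000)+3/4·27.039577≈21.592283
n=7: y≈21.592283, sp=1, e=sp−y≈-20.592283; I≈-5.105722, D=e−e_prev≈-34.718283; u=3/4·(-20.592283)+0·(-5.105722)+3/4·(-34.718283)≈-41.482924; next y=-1/10·21.592283+3/4·(-41.482924)≈-33.271421
n=8: y≈-33.271421, sp=1, e=sp−y≈34.271421; I≈29.165700, D=e−e_prev≈54.863704; u=3/4·34.271421+0·29.165700+3/4·54.863704≈66.851344; next y=-1/10·(-33.271421)+3/4·66.851344≈53.465650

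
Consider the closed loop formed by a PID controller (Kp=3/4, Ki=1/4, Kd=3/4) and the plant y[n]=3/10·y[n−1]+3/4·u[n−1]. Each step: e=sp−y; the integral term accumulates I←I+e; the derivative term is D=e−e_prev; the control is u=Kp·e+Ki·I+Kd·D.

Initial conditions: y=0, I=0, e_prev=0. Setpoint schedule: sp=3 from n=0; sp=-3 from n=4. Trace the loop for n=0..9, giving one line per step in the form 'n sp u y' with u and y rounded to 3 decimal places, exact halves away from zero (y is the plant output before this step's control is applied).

0 3 5.250 0.000
1 3 -3.141 3.938
2 3 8.524 -1.174
3 3 -6.892 6.040
4 -3 3.704 -3.357
5 -3 -7.729 1.771
6 -3 7.238 -5.265
7 -3 -13.423 3.849
8 -3 14.033 -8.913
9 -3 -23.396 7.851

(exact arithmetic carried between steps; '≈' marks a value shown rounded to 6 d.p. or computed from one; I and e_prev carry over from the previous line; the table rounds u and y to 3 d.p., halves away from zero)
n=0: y=0, sp=3, e=sp−y=3; I=3, D=e−e_prev=3; u=3/4·3+1/4·3+3/4·3=5.25; next y=3/10·0+3/4·5.25=3.9375
n=1: y=3.9375, sp=3, e=sp−y=-0.9375; I=2.0625, D=e−e_prev=-3.9375; u=3/4·(-0.9375)+1/4·2.0625+3/4·(-3.9375)=-3.140625; next y=3/10·3.9375+3/4·(-3.140625)≈-1.174219
n=2: y≈-1.174219, sp=3, e=sp−y≈4.174219; I≈6.236719, D=e−e_prev≈5.111719; u=3/4·4.174219+1/4·6.236719+3/4·5.111719≈8.523633; next y=3/10·(-1.174219)+3/4·8.523633≈6.040459
n=3: y≈6.040459, sp=3, e=sp−y≈-3.040459; I≈3.196260, D=e−e_prev≈-7.214678; u=3/4·(-3.040459)+1/4·3.196260+3/4·(-7.214678)≈-6.892288; next y=3/10·6.040459+3/4·(-6.892288)≈-3.357078
n=4: y≈-3.357078, sp=-3, e=sp−y≈0.357078; I≈3.553338, D=e−e_prev≈3.397537; u=3/4·0.357078+1/4·3.553338+3/4·3.397537≈3.704296; next y=3/10·(-3.357078)+3/4·3.704296≈1.771098
n=5: y≈1.771098, sp=-3, e=sp−y≈-4.771098; I≈-1.217761, D=e−e_prev≈-5.128176; u=3/4·(-4.771098)+1/4·(-1.217761)+3/4·(-5.128176)≈-7.728896; next y=3/10·1.771098+3/4·(-7.728896)≈-5.265343
n=6: y≈-5.265343, sp=-3, e=sp−y≈2.265343; I≈1.047582, D=e−e_prev≈7.036441; u=3/4·2.265343+1/4·1.047582+3/4·7.036441≈7.238233; next y=3/10·(-5.265343)+3/4·7.238233≈3.849072
n=7: y≈3.849072, sp=-3, e=sp−y≈-6.849072; I≈-5.801490, D=e−e_prev≈-9.114415; u=3/4·(-6.849072)+1/4·(-5.801490)+3/4·(-9.114415)≈-13.422988; next y=3/10·3.849072+3/4·(-13.422988)≈-8.912519
n=8: y≈-8.912519, sp=-3, e=sp−y≈5.912519; I≈0.111029, D=e−e_prev≈12.761591; u=3/4·5.912519+1/4·0.111029+3/4·12.761591≈14.033340; next y=3/10·(-8.912519)+3/4·14.033340≈7.851249
n=9: y≈7.851249, sp=-3, e=sp−y≈-10.851249; I≈-10.740220, D=e−e_prev≈-16.763768; u=3/4·(-10.851249)+1/4·(-10.740220)+3/4·(-16.763768)≈-23.396318; next y=3/10·7.851249+3/4·(-23.396318)≈-15.191864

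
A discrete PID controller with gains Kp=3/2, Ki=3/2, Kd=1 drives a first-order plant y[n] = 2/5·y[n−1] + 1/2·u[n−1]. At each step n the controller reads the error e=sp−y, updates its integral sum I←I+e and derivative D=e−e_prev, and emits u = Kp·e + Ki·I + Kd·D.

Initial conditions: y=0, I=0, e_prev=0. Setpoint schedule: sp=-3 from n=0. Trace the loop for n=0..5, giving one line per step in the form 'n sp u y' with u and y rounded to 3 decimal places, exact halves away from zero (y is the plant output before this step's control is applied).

(exact arithmetic carried between steps; '≈' marks a value shown rounded to 6 d.p. or computed from one; I and e_prev carry over from the previous line; the table rounds u and y to 3 d.p., halves away from zero)
n=0: y=0, sp=-3, e=sp−y=-3; I=-3, D=e−e_prev=-3; u=3/2·(-3)+3/2·(-3)+1·(-3)=-12; next y=2/5·0+1/2·(-12)=-6
n=1: y=-6, sp=-3, e=sp−y=3; I=0, D=e−e_prev=6; u=3/2·3+3/2·0+1·6=10.5; next y=2/5·(-6)+1/2·10.5=2.85
n=2: y=2.85, sp=-3, e=sp−y=-5.85; I=-5.85, D=e−e_prev=-8.85; u=3/2·(-5.85)+3/2·(-5.85)+1·(-8.85)=-26.4; next y=2/5·2.85+1/2·(-26.4)=-12.06
n=3: y=-12.06, sp=-3, e=sp−y=9.06; I=3.21, D=e−e_prev=14.91; u=3/2·9.06+3/2·3.21+1·14.91=33.315; next y=2/5·(-12.06)+1/2·33.315=11.8335
n=4: y=11.8335, sp=-3, e=sp−y=-14.8335; I=-11.6235, D=e−e_prev=-23.8935; u=3/2·(-14.8335)+3/2·(-11.6235)+1·(-23.8935)=-63.579; next y=2/5·11.8335+1/2·(-63.579)=-27.0561
n=5: y=-27.0561, sp=-3, e=sp−y=24.0561; I=12.4326, D=e−e_prev=38.8896; u=3/2·24.0561+3/2·12.4326+1·38.8896=93.62265; next y=2/5·(-27.0561)+1/2·93.62265=35.988885

0 -3 -12.000 0.000
1 -3 10.500 -6.000
2 -3 -26.400 2.850
3 -3 33.315 -12.060
4 -3 -63.579 11.834
5 -3 93.623 -27.056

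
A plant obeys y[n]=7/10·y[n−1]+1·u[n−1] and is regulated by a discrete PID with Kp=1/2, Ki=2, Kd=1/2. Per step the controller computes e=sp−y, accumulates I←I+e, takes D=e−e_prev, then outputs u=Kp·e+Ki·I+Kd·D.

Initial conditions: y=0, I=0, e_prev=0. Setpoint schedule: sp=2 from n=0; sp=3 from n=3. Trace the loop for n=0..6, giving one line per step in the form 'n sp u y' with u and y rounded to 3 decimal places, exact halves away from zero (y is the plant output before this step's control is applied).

(exact arithmetic carried between steps; '≈' marks a value shown rounded to 6 d.p. or computed from one; I and e_prev carry over from the previous line; the table rounds u and y to 3 d.p., halves away from zero)
n=0: y=0, sp=2, e=sp−y=2; I=2, D=e−e_prev=2; u=1/2·2+2·2+1/2·2=6; next y=7/10·0+1·6=6
n=1: y=6, sp=2, e=sp−y=-4; I=-2, D=e−e_prev=-6; u=1/2·(-4)+2·(-2)+1/2·(-6)=-9; next y=7/10·6+1·(-9)=-4.8
n=2: y=-4.8, sp=2, e=sp−y=6.8; I=4.8, D=e−e_prev=10.8; u=1/2·6.8+2·4.8+1/2·10.8=18.4; next y=7/10·(-4.8)+1·18.4=15.04
n=3: y=15.04, sp=3, e=sp−y=-12.04; I=-7.24, D=e−e_prev=-18.84; u=1/2·(-12.04)+2·(-7.24)+1/2·(-18.84)=-29.92; next y=7/10·15.04+1·(-29.92)=-19.392
n=4: y=-19.392, sp=3, e=sp−y=22.392; I=15.152, D=e−e_prev=34.432; u=1/2·22.392+2·15.152+1/2·34.432=58.716; next y=7/10·(-19.392)+1·58.716=45.1416
n=5: y=45.1416, sp=3, e=sp−y=-42.1416; I=-26.9896, D=e−e_prev=-64.5336; u=1/2·(-42.1416)+2·(-26.9896)+1/2·(-64.5336)=-107.3168; next y=7/10·45.1416+1·(-107.3168)=-75.71768
n=6: y=-75.71768, sp=3, e=sp−y=78.71768; I=51.72808, D=e−e_prev=120.85928; u=1/2·78.71768+2·51.72808+1/2·120.85928=203.24464; next y=7/10·(-75.71768)+1·203.24464=150.242264

0 2 6.000 0.000
1 2 -9.000 6.000
2 2 18.400 -4.800
3 3 -29.920 15.040
4 3 58.716 -19.392
5 3 -107.317 45.142
6 3 203.245 -75.718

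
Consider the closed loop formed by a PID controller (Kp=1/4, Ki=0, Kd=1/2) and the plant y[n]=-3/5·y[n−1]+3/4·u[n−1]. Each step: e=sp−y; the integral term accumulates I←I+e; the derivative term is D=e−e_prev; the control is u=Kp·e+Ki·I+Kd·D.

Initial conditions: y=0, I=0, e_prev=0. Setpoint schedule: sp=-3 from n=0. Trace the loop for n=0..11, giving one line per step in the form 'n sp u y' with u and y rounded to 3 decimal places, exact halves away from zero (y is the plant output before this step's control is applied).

0 -3 -2.250 0.000
1 -3 0.516 -1.688
2 -3 -2.643 1.399
3 -3 2.066 -2.822
4 -3 -4.593 3.243
5 -3 4.914 -5.390
6 -3 -8.635 6.920
7 -3 10.681 -10.628
8 -3 -16.855 14.388
9 -3 22.399 -21.274
10 -3 -33.559 29.563
11 -3 46.212 -42.907

(exact arithmetic carried between steps; '≈' marks a value shown rounded to 6 d.p. or computed from one; I and e_prev carry over from the previous line; the table rounds u and y to 3 d.p., halves away from zero)
n=0: y=0, sp=-3, e=sp−y=-3; I=-3, D=e−e_prev=-3; u=1/4·(-3)+0·(-3)+1/2·(-3)=-2.25; next y=-3/5·0+3/4·(-2.25)=-1.6875
n=1: y=-1.6875, sp=-3, e=sp−y=-1.3125; I=-4.3125, D=e−e_prev=1.6875; u=1/4·(-1.3125)+0·(-4.3125)+1/2·1.6875=0.515625; next y=-3/5·(-1.6875)+3/4·0.515625≈1.399219
n=2: y≈1.399219, sp=-3, e=sp−y≈-4.399219; I≈-8.711719, D=e−e_prev≈-3.086719; u=1/4·(-4.399219)+0·(-8.711719)+1/2·(-3.086719)≈-2.643164; next y=-3/5·1.399219+3/4·(-2.643164)≈-2.821904
n=3: y≈-2.821904, sp=-3, e=sp−y≈-0.178096; I≈-8.889814, D=e−e_prev≈4.221123; u=1/4·(-0.178096)+0·(-8.889814)+1/2·4.221123≈2.066038; next y=-3/5·(-2.821904)+3/4·2.066038≈3.242671
n=4: y≈3.242671, sp=-3, e=sp−y≈-6.242671; I≈-15.132485, D=e−e_prev≈-6.064575; u=1/4·(-6.242671)+0·(-15.132485)+1/2·(-6.064575)≈-4.592955; next y=-3/5·3.242671+3/4·(-4.592955)≈-5.390319
n=5: y≈-5.390319, sp=-3, e=sp−y≈2.390319; I≈-12.742166, D=e−e_prev≈8.632990; u=1/4·2.390319+0·(-12.742166)+1/2·8.632990≈4.914075; next y=-3/5·(-5.390319)+3/4·4.914075≈6.919747
n=6: y≈6.919747, sp=-3, e=sp−y≈-9.919747; I≈-22.661914, D=e−e_prev≈-12.310066; u=1/4·(-9.919747)+0·(-22.661914)+1/2·(-12.310066)≈-8.634970; next y=-3/5·6.919747+3/4·(-8.634970)≈-10.628076
n=7: y≈-10.628076, sp=-3, e=sp−y≈7.628076; I≈-15.033838, D=e−e_prev≈17.547823; u=1/4·7.628076+0·(-15.033838)+1/2·17.547823≈10.680930; next y=-3/5·(-10.628076)+3/4·10.680930≈14.387543
n=8: y≈14.387543, sp=-3, e=sp−y≈-17.387543; I≈-32.421381, D=e−e_prev≈-25.015619; u=1/4·(-17.387543)+0·(-32.421381)+1/2·(-25.015619)≈-16.854695; next y=-3/5·14.387543+3/4·(-16.854695)≈-21.273547
n=9: y≈-21.273547, sp=-3, e=sp−y≈18.273547; I≈-14.147834, D=e−e_prev≈35.661091; u=1/4·18.273547+0·(-14.147834)+1/2·35.661091≈22.398932; next y=-3/5·(-21.273547)+3/4·22.398932≈29.563328
n=10: y≈29.563328, sp=-3, e=sp−y≈-32.563328; I≈-46.711161, D=e−e_prev≈-50.836875; u=1/4·(-32.563328)+0·(-46.711161)+1/2·(-50.836875)≈-33.559270; next y=-3/5·29.563328+3/4·(-33.559270)≈-42.907449
n=11: y≈-42.907449, sp=-3, e=sp−y≈39.907449; I≈-6.803713, D=e−e_prev≈72.470776; u=1/4·39.907449+0·(-6.803713)+1/2·72.470776≈46.212250; next y=-3/5·(-42.907449)+3/4·46.212250≈60.403657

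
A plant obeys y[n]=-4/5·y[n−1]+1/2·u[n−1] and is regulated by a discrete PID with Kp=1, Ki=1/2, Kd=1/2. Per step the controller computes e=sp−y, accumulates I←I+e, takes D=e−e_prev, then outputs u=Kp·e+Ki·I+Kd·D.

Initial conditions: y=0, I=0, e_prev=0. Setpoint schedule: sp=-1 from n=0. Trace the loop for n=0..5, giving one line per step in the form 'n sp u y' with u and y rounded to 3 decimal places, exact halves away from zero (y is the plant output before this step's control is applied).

0 -1 -2.000 0.000
1 -1 0.000 -1.000
2 -1 -4.100 0.800
3 -1 2.880 -2.690
4 -1 -10.584 3.592
5 -1 13.776 -8.166

(exact arithmetic carried between steps; '≈' marks a value shown rounded to 6 d.p. or computed from one; I and e_prev carry over from the previous line; the table rounds u and y to 3 d.p., halves away from zero)
n=0: y=0, sp=-1, e=sp−y=-1; I=-1, D=e−e_prev=-1; u=1·(-1)+1/2·(-1)+1/2·(-1)=-2; next y=-4/5·0+1/2·(-2)=-1
n=1: y=-1, sp=-1, e=sp−y=0; I=-1, D=e−e_prev=1; u=1·0+1/2·(-1)+1/2·1=0; next y=-4/5·(-1)+1/2·0=0.8
n=2: y=0.8, sp=-1, e=sp−y=-1.8; I=-2.8, D=e−e_prev=-1.8; u=1·(-1.8)+1/2·(-2.8)+1/2·(-1.8)=-4.1; next y=-4/5·0.8+1/2·(-4.1)=-2.69
n=3: y=-2.69, sp=-1, e=sp−y=1.69; I=-1.11, D=e−e_prev=3.49; u=1·1.69+1/2·(-1.11)+1/2·3.49=2.88; next y=-4/5·(-2.69)+1/2·2.88=3.592
n=4: y=3.592, sp=-1, e=sp−y=-4.592; I=-5.702, D=e−e_prev=-6.282; u=1·(-4.592)+1/2·(-5.702)+1/2·(-6.282)=-10.584; next y=-4/5·3.592+1/2·(-10.584)=-8.1656
n=5: y=-8.1656, sp=-1, e=sp−y=7.1656; I=1.4636, D=e−e_prev=11.7576; u=1·7.1656+1/2·1.4636+1/2·11.7576=13.7762; next y=-4/5·(-8.1656)+1/2·13.7762=13.42058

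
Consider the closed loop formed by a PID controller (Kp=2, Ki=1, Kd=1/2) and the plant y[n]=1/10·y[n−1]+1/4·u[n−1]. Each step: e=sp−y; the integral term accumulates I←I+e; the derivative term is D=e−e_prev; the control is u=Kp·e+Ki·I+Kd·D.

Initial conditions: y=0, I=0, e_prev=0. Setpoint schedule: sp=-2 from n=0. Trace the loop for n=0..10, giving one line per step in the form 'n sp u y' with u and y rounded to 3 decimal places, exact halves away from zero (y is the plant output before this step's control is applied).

0 -2 -7.000 0.000
1 -2 -1.875 -1.750
2 -2 -6.872 -0.644
3 -2 -3.690 -1.782
4 -2 -6.863 -1.101
5 -2 -4.884 -1.826
6 -2 -6.898 -1.403
7 -2 -5.669 -1.865
8 -2 -6.949 -1.604
9 -2 -6.186 -1.898
10 -2 -7.000 -1.736

(exact arithmetic carried between steps; '≈' marks a value shown rounded to 6 d.p. or computed from one; I and e_prev carry over from the previous line; the table rounds u and y to 3 d.p., halves away from zero)
n=0: y=0, sp=-2, e=sp−y=-2; I=-2, D=e−e_prev=-2; u=2·(-2)+1·(-2)+1/2·(-2)=-7; next y=1/10·0+1/4·(-7)=-1.75
n=1: y=-1.75, sp=-2, e=sp−y=-0.25; I=-2.25, D=e−e_prev=1.75; u=2·(-0.25)+1·(-2.25)+1/2·1.75=-1.875; next y=1/10·(-1.75)+1/4·(-1.875)=-0.64375
n=2: y=-0.64375, sp=-2, e=sp−y=-1.35625; I=-3.60625, D=e−e_prev=-1.10625; u=2·(-1.35625)+1·(-3.60625)+1/2·(-1.10625)=-6.871875; next y=1/10·(-0.64375)+1/4·(-6.871875)≈-1.782344
n=3: y≈-1.782344, sp=-2, e=sp−y≈-0.217656; I≈-3.823906, D=e−e_prev≈1.138594; u=2·(-0.217656)+1·(-3.823906)+1/2·1.138594≈-3.689922; next y=1/10·(-1.782344)+1/4·(-3.689922)≈-1.100715
n=4: y≈-1.100715, sp=-2, e=sp−y≈-0.899285; I≈-4.723191, D=e−e_prev≈-0.681629; u=2·(-0.899285)+1·(-4.723191)+1/2·(-0.681629)≈-6.862576; next y=1/10·(-1.100715)+1/4·(-6.862576)≈-1.825716
n=5: y≈-1.825716, sp=-2, e=sp−y≈-0.174284; I≈-4.897476, D=e−e_prev≈0.725001; u=2·(-0.174284)+1·(-4.897476)+1/2·0.725001≈-4.883544; next y=1/10·(-1.825716)+1/4·(-4.883544)≈-1.403458
n=6: y≈-1.403458, sp=-2, e=sp−y≈-0.596542; I≈-5.494018, D=e−e_prev≈-0.422258; u=2·(-0.596542)+1·(-5.494018)+1/2·(-0.422258)≈-6.898232; next y=1/10·(-1.403458)+1/4·(-6.898232)≈-1.864904
n=7: y≈-1.864904, sp=-2, e=sp−y≈-0.135096; I≈-5.629114, D=e−e_prev≈0.461446; u=2·(-0.135096)+1·(-5.629114)+1/2·0.461446≈-5.668584; next y=1/10·(-1.864904)+1/4·(-5.668584)≈-1.603636
n=8: y≈-1.603636, sp=-2, e=sp−y≈-0.396364; I≈-6.025478, D=e−e_prev≈-0.261267; u=2·(-0.396364)+1·(-6.025478)+1/2·(-0.261267)≈-6.948839; next y=1/10·(-1.603636)+1/4·(-6.948839)≈-1.897573
n=9: y≈-1.897573, sp=-2, e=sp−y≈-0.102427; I≈-6.127905, D=e−e_prev≈0.293937; u=2·(-0.102427)+1·(-6.127905)+1/2·0.293937≈-6.185789; next y=1/10·(-1.897573)+1/4·(-6.185789)≈-1.736205
n=10: y≈-1.736205, sp=-2, e=sp−y≈-0.263795; I≈-6.391700, D=e−e_prev≈-0.161369; u=2·(-0.263795)+1·(-6.391700)+1/2·(-0.161369)≈-6.999975; next y=1/10·(-1.736205)+1/4·(-6.999975)≈-1.923614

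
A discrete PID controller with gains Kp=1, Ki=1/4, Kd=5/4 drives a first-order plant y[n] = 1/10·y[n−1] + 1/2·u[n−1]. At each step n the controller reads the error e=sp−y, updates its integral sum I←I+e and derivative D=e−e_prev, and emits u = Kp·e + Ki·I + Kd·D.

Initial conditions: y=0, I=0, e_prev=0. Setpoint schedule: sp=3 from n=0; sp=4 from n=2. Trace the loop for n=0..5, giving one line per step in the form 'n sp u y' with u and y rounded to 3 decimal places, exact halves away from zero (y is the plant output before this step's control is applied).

0 3 7.500 0.000
1 3 -4.875 3.750
2 4 16.656 -2.063
3 4 -15.805 8.122
4 4 33.925 -7.090
5 4 -40.677 16.254

(exact arithmetic carried between steps; '≈' marks a value shown rounded to 6 d.p. or computed from one; I and e_prev carry over from the previous line; the table rounds u and y to 3 d.p., halves away from zero)
n=0: y=0, sp=3, e=sp−y=3; I=3, D=e−e_prev=3; u=1·3+1/4·3+5/4·3=7.5; next y=1/10·0+1/2·7.5=3.75
n=1: y=3.75, sp=3, e=sp−y=-0.75; I=2.25, D=e−e_prev=-3.75; u=1·(-0.75)+1/4·2.25+5/4·(-3.75)=-4.875; next y=1/10·3.75+1/2·(-4.875)=-2.0625
n=2: y=-2.0625, sp=4, e=sp−y=6.0625; I=8.3125, D=e−e_prev=6.8125; u=1·6.0625+1/4·8.3125+5/4·6.8125=16.65625; next y=1/10·(-2.0625)+1/2·16.65625=8.121875
n=3: y=8.121875, sp=4, e=sp−y=-4.121875; I=4.190625, D=e−e_prev=-10.184375; u=1·(-4.121875)+1/4·4.190625+5/4·(-10.184375)≈-15.804688; next y=1/10·8.121875+1/2·(-15.804688)≈-7.090156
n=4: y≈-7.090156, sp=4, e=sp−y≈11.090156; I≈15.280781, D=e−e_prev≈15.212031; u=1·11.090156+1/4·15.280781+5/4·15.212031≈33.925391; next y=1/10·(-7.090156)+1/2·33.925391≈16.253680
n=5: y≈16.253680, sp=4, e=sp−y≈-12.253680; I≈3.027102, D=e−e_prev≈-23.343836; u=1·(-12.253680)+1/4·3.027102+5/4·(-23.343836)≈-40.676699; next y=1/10·16.253680+1/2·(-40.676699)≈-18.712982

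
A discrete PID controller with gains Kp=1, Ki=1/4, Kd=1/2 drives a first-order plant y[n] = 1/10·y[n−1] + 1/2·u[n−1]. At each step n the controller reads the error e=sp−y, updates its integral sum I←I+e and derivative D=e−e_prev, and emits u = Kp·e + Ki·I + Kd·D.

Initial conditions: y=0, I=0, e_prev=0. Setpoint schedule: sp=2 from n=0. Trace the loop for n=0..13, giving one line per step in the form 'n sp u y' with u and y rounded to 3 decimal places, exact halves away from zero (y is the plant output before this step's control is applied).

0 2 3.500 0.000
1 2 -0.063 1.750
2 2 3.686 0.144
3 2 0.348 1.857
4 2 3.861 0.360
5 2 0.711 1.967
6 2 3.998 0.552
7 2 1.024 2.054
8 2 4.101 0.717
9 2 1.295 2.122
10 2 4.176 0.860
11 2 1.530 2.174
12 2 4.229 0.982
13 2 1.734 2.213

(exact arithmetic carried between steps; '≈' marks a value shown rounded to 6 d.p. or computed from one; I and e_prev carry over from the previous line; the table rounds u and y to 3 d.p., halves away from zero)
n=0: y=0, sp=2, e=sp−y=2; I=2, D=e−e_prev=2; u=1·2+1/4·2+1/2·2=3.5; next y=1/10·0+1/2·3.5=1.75
n=1: y=1.75, sp=2, e=sp−y=0.25; I=2.25, D=e−e_prev=-1.75; u=1·0.25+1/4·2.25+1/2·(-1.75)=-0.0625; next y=1/10·1.75+1/2·(-0.0625)=0.14375
n=2: y=0.14375, sp=2, e=sp−y=1.85625; I=4.10625, D=e−e_prev=1.60625; u=1·1.85625+1/4·4.10625+1/2·1.60625≈3.685938; next y=1/10·0.14375+1/2·3.685938≈1.857344
n=3: y≈1.857344, sp=2, e=sp−y≈0.142656; I≈4.248906, D=e−e_prev≈-1.713594; u=1·0.142656+1/4·4.248906+1/2·(-1.713594)≈0.348086; next y=1/10·1.857344+1/2·0.348086≈0.359777
n=4: y≈0.359777, sp=2, e=sp−y≈1.640223; I≈5.889129, D=e−e_prev≈1.497566; u=1·1.640223+1/4·5.889129+1/2·1.497566≈3.861288; next y=1/10·0.359777+1/2·3.861288≈1.966622
n=5: y≈1.966622, sp=2, e=sp−y≈0.033378; I≈5.922507, D=e−e_prev≈-1.606844; u=1·0.033378+1/4·5.922507+1/2·(-1.606844)≈0.710583; next y=1/10·1.966622+1/2·0.710583≈0.551954
n=6: y≈0.551954, sp=2, e=sp−y≈1.448046; I≈7.370554, D=e−e_prev≈1.414668; u=1·1.448046+1/4·7.370554+1/2·1.414668≈3.998019; next y=1/10·0.551954+1/2·3.998019≈2.054205
n=7: y≈2.054205, sp=2, e=sp−y≈-0.054205; I≈7.316349, D=e−e_prev≈-1.502251; u=1·(-0.054205)+1/4·7.316349+1/2·(-1.502251)≈1.023757; next y=1/10·2.054205+1/2·1.023757≈0.717299
n=8: y≈0.717299, sp=2, e=sp−y≈1.282701; I≈8.599050, D=e−e_prev≈1.336906; u=1·1.282701+1/4·8.599050+1/2·1.336906≈4.100917; next y=1/10·0.717299+1/2·4.100917≈2.122188
n=9: y≈2.122188, sp=2, e=sp−y≈-0.122188; I≈8.476862, D=e−e_prev≈-1.404889; u=1·(-0.122188)+1/4·8.476862+1/2·(-1.404889)≈1.294583; next y=1/10·2.122188+1/2·1.294583≈0.859510
n=10: y≈0.859510, sp=2, e=sp−y≈1.140490; I≈9.617352, D=e−e_prev≈1.262678; u=1·1.140490+1/4·9.617352+1/2·1.262678≈4.176167; next y=1/10·0.859510+1/2·4.176167≈2.174034
n=11: y≈2.174034, sp=2, e=sp−y≈-0.174034; I≈9.443317, D=e−e_prev≈-1.314524; u=1·(-0.174034)+1/4·9.443317+1/2·(-1.314524)≈1.529533; next y=1/10·2.174034+1/2·1.529533≈0.982170
n=12: y≈0.982170, sp=2, e=sp−y≈1.017830; I≈10.461147, D=e−e_prev≈1.191865; u=1·1.017830+1/4·10.461147+1/2·1.191865≈4.229049; next y=1/10·0.982170+1/2·4.229049≈2.212742
n=13: y≈2.212742, sp=2, e=sp−y≈-0.212742; I≈10.248406, D=e−e_prev≈-1.230572; u=1·(-0.212742)+1/4·10.248406+1/2·(-1.230572)≈1.734074; next y=1/10·2.212742+1/2·1.734074≈1.088311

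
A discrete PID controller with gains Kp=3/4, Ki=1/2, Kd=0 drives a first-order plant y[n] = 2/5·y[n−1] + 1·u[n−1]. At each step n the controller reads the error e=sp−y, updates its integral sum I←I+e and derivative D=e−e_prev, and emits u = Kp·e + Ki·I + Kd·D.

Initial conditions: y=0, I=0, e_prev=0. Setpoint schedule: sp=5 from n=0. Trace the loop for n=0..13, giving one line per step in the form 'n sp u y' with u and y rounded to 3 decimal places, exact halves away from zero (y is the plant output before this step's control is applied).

(exact arithmetic carried between steps; '≈' marks a value shown rounded to 6 d.p. or computed from one; I and e_prev carry over from the previous line; the table rounds u and y to 3 d.p., halves away from zero)
n=0: y=0, sp=5, e=sp−y=5; I=5, D=e−e_prev=5; u=3/4·5+1/2·5+0·5=6.25; next y=2/5·0+1·6.25=6.25
n=1: y=6.25, sp=5, e=sp−y=-1.25; I=3.75, D=e−e_prev=-6.25; u=3/4·(-1.25)+1/2·3.75+0·(-6.25)=0.9375; next y=2/5·6.25+1·0.9375=3.4375
n=2: y=3.4375, sp=5, e=sp−y=1.5625; I=5.3125, D=e−e_prev=2.8125; u=3/4·1.5625+1/2·5.3125+0·2.8125=3.828125; next y=2/5·3.4375+1·3.828125=5.203125
n=3: y=5.203125, sp=5, e=sp−y=-0.203125; I=5.109375, D=e−e_prev=-1.765625; u=3/4·(-0.203125)+1/2·5.109375+0·(-1.765625)≈2.402344; next y=2/5·5.203125+1·2.402344≈4.483594
n=4: y≈4.483594, sp=5, e=sp−y≈0.516406; I≈5.625781, D=e−e_prev≈0.719531; u=3/4·0.516406+1/2·5.625781+0·0.719531≈3.200195; next y=2/5·4.483594+1·3.200195≈4.993633
n=5: y≈4.993633, sp=5, e=sp−y≈0.006367; I≈5.632148, D=e−e_prev≈-0.510039; u=3/4·0.006367+1/2·5.632148+0·(-0.510039)≈2.820850; next y=2/5·4.993633+1·2.820850≈4.818303
n=6: y≈4.818303, sp=5, e=sp−y≈0.181697; I≈5.813846, D=e−e_prev≈0.175330; u=3/4·0.181697+1/2·5.813846+0·0.175330≈3.043196; next y=2/5·4.818303+1·3.043196≈4.970517
n=7: y≈4.970517, sp=5, e=sp−y≈0.029483; I≈5.843329, D=e−e_prev≈-0.152214; u=3/4·0.029483+1/2·5.843329+0·(-0.152214)≈2.943777; next y=2/5·4.970517+1·2.943777≈4.931983
n=8: y≈4.931983, sp=5, e=sp−y≈0.068017; I≈5.911345, D=e−e_prev≈0.038533; u=3/4·0.068017+1/2·5.911345+0·0.038533≈3.006685; next y=2/5·4.931983+1·3.006685≈4.979478
n=9: y≈4.979478, sp=5, e=sp−y≈0.020522; I≈5.931867, D=e−e_prev≈-0.047495; u=3/4·0.020522+1/2·5.931867+0·(-0.047495)≈2.981325; next y=2/5·4.979478+1·2.981325≈4.973116
n=10: y≈4.973116, sp=5, e=sp−y≈0.026884; I≈5.958751, D=e−e_prev≈0.006362; u=3/4·0.026884+1/2·5.958751+0·0.006362≈2.999538; next y=2/5·4.973116+1·2.999538≈4.988785
n=11: y≈4.988785, sp=5, e=sp−y≈0.011215; I≈5.969966, D=e−e_prev≈-0.015669; u=3/4·0.011215+1/2·5.969966+0·(-0.015669)≈2.993394; next y=2/5·4.988785+1·2.993394≈4.988908
n=12: y≈4.988908, sp=5, e=sp−y≈0.011092; I≈5.981058, D=e−e_prev≈-0.000123; u=3/4·0.011092+1/2·5.981058+0·(-0.000123)≈2.998848; next y=2/5·4.988908+1·2.998848≈4.994411
n=13: y≈4.994411, sp=5, e=sp−y≈0.005589; I≈5.986647, D=e−e_prev≈-0.005503; u=3/4·0.005589+1/2·5.986647+0·(-0.005503)≈2.997515; next y=2/5·4.994411+1·2.997515≈4.995280

0 5 6.250 0.000
1 5 0.938 6.250
2 5 3.828 3.438
3 5 2.402 5.203
4 5 3.200 4.484
5 5 2.821 4.994
6 5 3.043 4.818
7 5 2.944 4.971
8 5 3.007 4.932
9 5 2.981 4.979
10 5 3.000 4.973
11 5 2.993 4.989
12 5 2.999 4.989
13 5 2.998 4.994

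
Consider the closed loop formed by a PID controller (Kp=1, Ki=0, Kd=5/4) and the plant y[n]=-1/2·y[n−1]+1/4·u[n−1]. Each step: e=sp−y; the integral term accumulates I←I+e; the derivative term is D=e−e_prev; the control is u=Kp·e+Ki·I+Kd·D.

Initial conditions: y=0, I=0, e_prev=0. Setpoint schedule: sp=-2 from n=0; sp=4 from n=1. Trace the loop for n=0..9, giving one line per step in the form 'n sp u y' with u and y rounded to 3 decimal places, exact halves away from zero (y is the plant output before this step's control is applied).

0 -2 -4.500 0.000
1 4 14.031 -1.125
2 4 -6.564 4.070
3 4 17.359 -3.676
4 4 -14.496 6.178
5 4 26.827 -6.713
6 4 -27.033 10.063
7 4 43.106 -11.790
8 4 -48.248 16.672
9 4 70.735 -20.398

(exact arithmetic carried between steps; '≈' marks a value shown rounded to 6 d.p. or computed from one; I and e_prev carry over from the previous line; the table rounds u and y to 3 d.p., halves away from zero)
n=0: y=0, sp=-2, e=sp−y=-2; I=-2, D=e−e_prev=-2; u=1·(-2)+0·(-2)+5/4·(-2)=-4.5; next y=-1/2·0+1/4·(-4.5)=-1.125
n=1: y=-1.125, sp=4, e=sp−y=5.125; I=3.125, D=e−e_prev=7.125; u=1·5.125+0·3.125+5/4·7.125=14.03125; next y=-1/2·(-1.125)+1/4·14.03125≈4.070313
n=2: y≈4.070313, sp=4, e=sp−y≈-0.070313; I≈3.054688, D=e−e_prev≈-5.195313; u=1·(-0.070313)+0·3.054688+5/4·(-5.195313)≈-6.564453; next y=-1/2·4.070313+1/4·(-6.564453)≈-3.676270
n=3: y≈-3.676270, sp=4, e=sp−y≈7.676270; I≈10.730957, D=e−e_prev≈7.746582; u=1·7.676270+0·10.730957+5/4·7.746582≈17.359497; next y=-1/2·(-3.676270)+1/4·17.359497≈6.178009
n=4: y≈6.178009, sp=4, e=sp−y≈-2.178009; I≈8.552948, D=e−e_prev≈-9.854279; u=1·(-2.178009)+0·8.552948+5/4·(-9.854279)≈-14.495857; next y=-1/2·6.178009+1/4·(-14.495857)≈-6.712969
n=5: y≈-6.712969, sp=4, e=sp−y≈10.712969; I≈19.265917, D=e−e_prev≈12.890978; u=1·10.712969+0·19.265917+5/4·12.890978≈26.826691; next y=-1/2·(-6.712969)+1/4·26.826691≈10.063157
n=6: y≈10.063157, sp=4, e=sp−y≈-6.063157; I≈13.202760, D=e−e_prev≈-16.776126; u=1·(-6.063157)+0·13.202760+5/4·(-16.776126)≈-27.033315; next y=-1/2·10.063157+1/4·(-27.033315)≈-11.789907
n=7: y≈-11.789907, sp=4, e=sp−y≈15.789907; I≈28.992667, D=e−e_prev≈21.853064; u=1·15.789907+0·28.992667+5/4·21.853064≈43.106238; next y=-1/2·(-11.789907)+1/4·43.106238≈16.671513
n=8: y≈16.671513, sp=4, e=sp−y≈-12.671513; I≈16.321154, D=e−e_prev≈-28.461420; u=1·(-12.671513)+0·16.321154+5/4·(-28.461420)≈-48.248289; next y=-1/2·16.671513+1/4·(-48.248289)≈-20.397829
n=9: y≈-20.397829, sp=4, e=sp−y≈24.397829; I≈40.718983, D=e−e_prev≈37.069342; u=1·24.397829+0·40.718983+5/4·37.069342≈70.734506; next y=-1/2·(-20.397829)+1/4·70.734506≈27.882541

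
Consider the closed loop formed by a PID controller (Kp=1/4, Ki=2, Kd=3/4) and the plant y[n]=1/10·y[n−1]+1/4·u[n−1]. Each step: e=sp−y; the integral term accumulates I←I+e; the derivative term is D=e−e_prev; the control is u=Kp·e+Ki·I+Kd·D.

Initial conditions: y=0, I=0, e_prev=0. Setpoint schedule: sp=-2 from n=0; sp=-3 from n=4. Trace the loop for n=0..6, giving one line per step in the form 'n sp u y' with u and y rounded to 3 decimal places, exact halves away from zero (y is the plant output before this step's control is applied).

0 -2 -6.000 0.000
1 -2 -4.000 -1.500
2 -2 -7.175 -1.150
3 -2 -6.336 -1.909
4 -3 -10.489 -1.775
5 -3 -9.014 -2.800
6 -3 -10.982 -2.534

(exact arithmetic carried between steps; '≈' marks a value shown rounded to 6 d.p. or computed from one; I and e_prev carry over from the previous line; the table rounds u and y to 3 d.p., halves away from zero)
n=0: y=0, sp=-2, e=sp−y=-2; I=-2, D=e−e_prev=-2; u=1/4·(-2)+2·(-2)+3/4·(-2)=-6; next y=1/10·0+1/4·(-6)=-1.5
n=1: y=-1.5, sp=-2, e=sp−y=-0.5; I=-2.5, D=e−e_prev=1.5; u=1/4·(-0.5)+2·(-2.5)+3/4·1.5=-4; next y=1/10·(-1.5)+1/4·(-4)=-1.15
n=2: y=-1.15, sp=-2, e=sp−y=-0.85; I=-3.35, D=e−e_prev=-0.35; u=1/4·(-0.85)+2·(-3.35)+3/4·(-0.35)=-7.175; next y=1/10·(-1.15)+1/4·(-7.175)=-1.90875
n=3: y=-1.90875, sp=-2, e=sp−y=-0.09125; I=-3.44125, D=e−e_prev=0.75875; u=1/4·(-0.09125)+2·(-3.44125)+3/4·0.75875=-6.33625; next y=1/10·(-1.90875)+1/4·(-6.33625)≈-1.774938
n=4: y≈-1.774938, sp=-3, e=sp−y≈-1.225063; I≈-4.666313, D=e−e_prev≈-1.133813; u=1/4·(-1.225063)+2·(-4.666313)+3/4·(-1.133813)≈-10.48925; next y=1/10·(-1.774938)+1/4·(-10.48925)≈-2.799806
n=5: y≈-2.799806, sp=-3, e=sp−y≈-0.200194; I≈-4.866506, D=e−e_prev≈1.024869; u=1/4·(-0.200194)+2·(-4.866506)+3/4·1.024869≈-9.014409; next y=1/10·(-2.799806)+1/4·(-9.014409)≈-2.533583
n=6: y≈-2.533583, sp=-3, e=sp−y≈-0.466417; I≈-5.332923, D=e−e_prev≈-0.266223; u=1/4·(-0.466417)+2·(-5.332923)+3/4·(-0.266223)≈-10.982118; next y=1/10·(-2.533583)+1/4·(-10.982118)≈-2.998888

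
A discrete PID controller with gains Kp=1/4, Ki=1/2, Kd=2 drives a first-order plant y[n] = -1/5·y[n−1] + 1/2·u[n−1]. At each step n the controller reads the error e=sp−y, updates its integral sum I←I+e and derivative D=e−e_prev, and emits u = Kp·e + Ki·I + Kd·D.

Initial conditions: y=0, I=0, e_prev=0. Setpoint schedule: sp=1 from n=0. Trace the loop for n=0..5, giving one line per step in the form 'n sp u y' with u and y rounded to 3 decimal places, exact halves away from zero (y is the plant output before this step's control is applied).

(exact arithmetic carried between steps; '≈' marks a value shown rounded to 6 d.p. or computed from one; I and e_prev carry over from the previous line; the table rounds u and y to 3 d.p., halves away from zero)
n=0: y=0, sp=1, e=sp−y=1; I=1, D=e−e_prev=1; u=1/4·1+1/2·1+2·1=2.75; next y=-1/5·0+1/2·2.75=1.375
n=1: y=1.375, sp=1, e=sp−y=-0.375; I=0.625, D=e−e_prev=-1.375; u=1/4·(-0.375)+1/2·0.625+2·(-1.375)=-2.53125; next y=-1/5·1.375+1/2·(-2.53125)=-1.540625
n=2: y=-1.540625, sp=1, e=sp−y=2.540625; I=3.165625, D=e−e_prev=2.915625; u=1/4·2.540625+1/2·3.165625+2·2.915625≈8.049219; next y=-1/5·(-1.540625)+1/2·8.049219≈4.332734
n=3: y≈4.332734, sp=1, e=sp−y≈-3.332734; I≈-0.167109, D=e−e_prev≈-5.873359; u=1/4·(-3.332734)+1/2·(-0.167109)+2·(-5.873359)≈-12.663457; next y=-1/5·4.332734+1/2·(-12.663457)≈-7.198275
n=4: y≈-7.198275, sp=1, e=sp−y≈8.198275; I≈8.031166, D=e−e_prev≈11.531010; u=1/4·8.198275+1/2·8.031166+2·11.531010≈29.127171; next y=-1/5·(-7.198275)+1/2·29.127171≈16.003241
n=5: y≈16.003241, sp=1, e=sp−y≈-15.003241; I≈-6.972075, D=e−e_prev≈-23.201516; u=1/4·(-15.003241)+1/2·(-6.972075)+2·(-23.201516)≈-53.639880; next y=-1/5·16.003241+1/2·(-53.639880)≈-30.020588

0 1 2.750 0.000
1 1 -2.531 1.375
2 1 8.049 -1.541
3 1 -12.663 4.333
4 1 29.127 -7.198
5 1 -53.640 16.003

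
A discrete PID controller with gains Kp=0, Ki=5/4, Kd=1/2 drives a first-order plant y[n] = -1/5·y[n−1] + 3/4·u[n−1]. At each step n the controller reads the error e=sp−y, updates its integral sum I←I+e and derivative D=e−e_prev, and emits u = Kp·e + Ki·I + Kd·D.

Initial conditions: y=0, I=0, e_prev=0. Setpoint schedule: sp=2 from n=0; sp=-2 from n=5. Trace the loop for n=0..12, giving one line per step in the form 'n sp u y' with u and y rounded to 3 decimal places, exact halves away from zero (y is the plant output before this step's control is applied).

0 2 3.500 0.000
1 2 0.406 2.625
2 2 5.917 -0.220
3 2 -0.959 4.482
4 2 8.960 -1.616
5 -2 -11.722 7.043
6 -2 13.479 -10.200
7 -2 -24.004 12.149
8 -2 26.503 -20.433
9 -2 -44.441 23.964
10 -2 53.955 -38.123
11 -2 -82.809 48.091
12 -2 107.362 -71.725

(exact arithmetic carried between steps; '≈' marks a value shown rounded to 6 d.p. or computed from one; I and e_prev carry over from the previous line; the table rounds u and y to 3 d.p., halves away from zero)
n=0: y=0, sp=2, e=sp−y=2; I=2, D=e−e_prev=2; u=0·2+5/4·2+1/2·2=3.5; next y=-1/5·0+3/4·3.5=2.625
n=1: y=2.625, sp=2, e=sp−y=-0.625; I=1.375, D=e−e_prev=-2.625; u=0·(-0.625)+5/4·1.375+1/2·(-2.625)=0.40625; next y=-1/5·2.625+3/4·0.40625≈-0.220313
n=2: y≈-0.220313, sp=2, e=sp−y≈2.220313; I≈3.595313, D=e−e_prev≈2.845313; u=0·2.220313+5/4·3.595313+1/2·2.845313≈5.916797; next y=-1/5·(-0.220313)+3/4·5.916797≈4.481660
n=3: y≈4.481660, sp=2, e=sp−y≈-2.481660; I≈1.113652, D=e−e_prev≈-4.701973; u=0·(-2.481660)+5/4·1.113652+1/2·(-4.701973)≈-0.958921; next y=-1/5·4.481660+3/4·(-0.958921)≈-1.615523
n=4: y≈-1.615523, sp=2, e=sp−y≈3.615523; I≈4.729175, D=e−e_prev≈6.097183; u=0·3.615523+5/4·4.729175+1/2·6.097183≈8.960060; next y=-1/5·(-1.615523)+3/4·8.960060≈7.043150
n=5: y≈7.043150, sp=-2, e=sp−y≈-9.043150; I≈-4.313975, D=e−e_prev≈-12.658672; u=0·(-9.043150)+5/4·(-4.313975)+1/2·(-12.658672)≈-11.721805; next y=-1/5·7.043150+3/4·(-11.721805)≈-10.199983
n=6: y≈-10.199983, sp=-2, e=sp−y≈8.199983; I≈3.886009, D=e−e_prev≈17.243133; u=0·8.199983+5/4·3.886009+1/2·17.243133≈13.479077; next y=-1/5·(-10.199983)+3/4·13.479077≈12.149305
n=7: y≈12.149305, sp=-2, e=sp−y≈-14.149305; I≈-10.263296, D=e−e_prev≈-22.349288; u=0·(-14.149305)+5/4·(-10.263296)+1/2·(-22.349288)≈-24.003764; next y=-1/5·12.149305+3/4·(-24.003764)≈-20.432684
n=8: y≈-20.432684, sp=-2, e=sp−y≈18.432684; I≈8.169388, D=e−e_prev≈32.581989; u=0·18.432684+5/4·8.169388+1/2·32.581989≈26.502729; next y=-1/5·(-20.432684)+3/4·26.502729≈23.963584
n=9: y≈23.963584, sp=-2, e=sp−y≈-25.963584; I≈-17.794196, D=e−e_prev≈-44.396268; u=0·(-25.963584)+5/4·(-17.794196)+1/2·(-44.396268)≈-44.440879; next y=-1/5·23.963584+3/4·(-44.440879)≈-38.123376
n=10: y≈-38.123376, sp=-2, e=sp−y≈36.123376; I≈18.329180, D=e−e_prev≈62.086960; u=0·36.123376+5/4·18.329180+1/2·62.086960≈53.954955; next y=-1/5·(-38.123376)+3/4·53.954955≈48.090891
n=11: y≈48.090891, sp=-2, e=sp−y≈-50.090891; I≈-31.761711, D=e−e_prev≈-86.214267; u=0·(-50.090891)+5/4·(-31.761711)+1/2·(-86.214267)≈-82.809273; next y=-1/5·48.090891+3/4·(-82.809273)≈-71.725133
n=12: y≈-71.725133, sp=-2, e=sp−y≈69.725133; I≈37.963421, D=e−e_prev≈119.816024; u=0·69.725133+5/4·37.963421+1/2·119.816024≈107.362289; next y=-1/5·(-71.725133)+3/4·107.362289≈94.866743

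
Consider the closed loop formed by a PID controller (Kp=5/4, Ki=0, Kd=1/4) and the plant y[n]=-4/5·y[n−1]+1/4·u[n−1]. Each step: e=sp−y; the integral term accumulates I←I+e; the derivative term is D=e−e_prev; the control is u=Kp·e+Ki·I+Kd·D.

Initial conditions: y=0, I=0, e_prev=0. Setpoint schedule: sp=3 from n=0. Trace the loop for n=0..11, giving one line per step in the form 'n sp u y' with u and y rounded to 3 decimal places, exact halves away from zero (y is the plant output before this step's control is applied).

(exact arithmetic carried between steps; '≈' marks a value shown rounded to 6 d.p. or computed from one; I and e_prev carry over from the previous line; the table rounds u and y to 3 d.p., halves away from zero)
n=0: y=0, sp=3, e=sp−y=3; I=3, D=e−e_prev=3; u=5/4·3+0·3+1/4·3=4.5; next y=-4/5·0+1/4·4.5=1.125
n=1: y=1.125, sp=3, e=sp−y=1.875; I=4.875, D=e−e_prev=-1.125; u=5/4·1.875+0·4.875+1/4·(-1.125)=2.0625; next y=-4/5·1.125+1/4·2.0625=-0.384375
n=2: y=-0.384375, sp=3, e=sp−y=3.384375; I=8.259375, D=e−e_prev=1.509375; u=5/4·3.384375+0·8.259375+1/4·1.509375≈4.607813; next y=-4/5·(-0.384375)+1/4·4.607813≈1.459453
n=3: y≈1.459453, sp=3, e=sp−y≈1.540547; I≈9.799922, D=e−e_prev≈-1.843828; u=5/4·1.540547+0·9.799922+1/4·(-1.843828)≈1.464727; next y=-4/5·1.459453+1/4·1.464727≈-0.801381
n=4: y≈-0.801381, sp=3, e=sp−y≈3.801381; I≈13.601303, D=e−e_prev≈2.260834; u=5/4·3.801381+0·13.601303+1/4·2.260834≈5.316935; next y=-4/5·(-0.801381)+1/4·5.316935≈1.970338
n=5: y≈1.970338, sp=3, e=sp−y≈1.029662; I≈14.630964, D=e−e_prev≈-2.771719; u=5/4·1.029662+0·14.630964+1/4·(-2.771719)≈0.594147; next y=-4/5·1.970338+1/4·0.594147≈-1.427734
n=6: y≈-1.427734, sp=3, e=sp−y≈4.427734; I≈19.058698, D=e−e_prev≈3.398072; u=5/4·4.427734+0·19.058698+1/4·3.398072≈6.384185; next y=-4/5·(-1.427734)+1/4·6.384185≈2.738233
n=7: y≈2.738233, sp=3, e=sp−y≈0.261767; I≈19.320465, D=e−e_prev≈-4.165967; u=5/4·0.261767+0·19.320465+1/4·(-4.165967)≈-0.714284; next y=-4/5·2.738233+1/4·(-0.714284)≈-2.369158
n=8: y≈-2.369158, sp=3, e=sp−y≈5.369158; I≈24.689622, D=e−e_prev≈5.107391; u=5/4·5.369158+0·24.689622+1/4·5.107391≈7.988295; next y=-4/5·(-2.369158)+1/4·7.988295≈3.892400
n=9: y≈3.892400, sp=3, e=sp−y≈-0.892400; I≈23.797223, D=e−e_prev≈-6.261557; u=5/4·(-0.892400)+0·23.797223+1/4·(-6.261557)≈-2.680889; next y=-4/5·3.892400+1/4·(-2.680889)≈-3.784142
n=10: y≈-3.784142, sp=3, e=sp−y≈6.784142; I≈30.581365, D=e−e_prev≈7.676542; u=5/4·6.784142+0·30.581365+1/4·7.676542≈10.399313; next y=-4/5·(-3.784142)+1/4·10.399313≈5.627142
n=11: y≈5.627142, sp=3, e=sp−y≈-2.627142; I≈27.954223, D=e−e_prev≈-9.411284; u=5/4·(-2.627142)+0·27.954223+1/4·(-9.411284)≈-5.636748; next y=-4/5·5.627142+1/4·(-5.636748)≈-5.910901

0 3 4.500 0.000
1 3 2.063 1.125
2 3 4.608 -0.384
3 3 1.465 1.459
4 3 5.317 -0.801
5 3 0.594 1.970
6 3 6.384 -1.428
7 3 -0.714 2.738
8 3 7.988 -2.369
9 3 -2.681 3.892
10 3 10.399 -3.784
11 3 -5.637 5.627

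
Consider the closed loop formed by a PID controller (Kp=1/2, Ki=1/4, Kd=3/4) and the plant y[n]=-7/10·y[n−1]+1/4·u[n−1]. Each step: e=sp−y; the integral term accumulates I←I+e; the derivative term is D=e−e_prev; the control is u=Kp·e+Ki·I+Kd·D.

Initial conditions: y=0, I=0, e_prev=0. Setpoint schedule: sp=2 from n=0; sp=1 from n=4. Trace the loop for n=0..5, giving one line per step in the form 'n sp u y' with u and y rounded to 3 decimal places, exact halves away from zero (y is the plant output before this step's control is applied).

(exact arithmetic carried between steps; '≈' marks a value shown rounded to 6 d.p. or computed from one; I and e_prev carry over from the previous line; the table rounds u and y to 3 d.p., halves away from zero)
n=0: y=0, sp=2, e=sp−y=2; I=2, D=e−e_prev=2; u=1/2·2+1/4·2+3/4·2=3; next y=-7/10·0+1/4·3=0.75
n=1: y=0.75, sp=2, e=sp−y=1.25; I=3.25, D=e−e_prev=-0.75; u=1/2·1.25+1/4·3.25+3/4·(-0.75)=0.875; next y=-7/10·0.75+1/4·0.875=-0.30625
n=2: y=-0.30625, sp=2, e=sp−y=2.30625; I=5.55625, D=e−e_prev=1.05625; u=1/2·2.30625+1/4·5.55625+3/4·1.05625=3.334375; next y=-7/10·(-0.30625)+1/4·3.334375≈1.047969
n=3: y≈1.047969, sp=2, e=sp−y≈0.952031; I≈6.508281, D=e−e_prev≈-1.354219; u=1/2·0.952031+1/4·6.508281+3/4·(-1.354219)≈1.087422; next y=-7/10·1.047969+1/4·1.087422≈-0.461723
n=4: y≈-0.461723, sp=1, e=sp−y≈1.461723; I≈7.970004, D=e−e_prev≈0.509691; u=1/2·1.461723+1/4·7.970004+3/4·0.509691≈3.105631; next y=-7/10·(-0.461723)+1/4·3.105631≈1.099614
n=5: y≈1.099614, sp=1, e=sp−y≈-0.099614; I≈7.870390, D=e−e_prev≈-1.561336; u=1/2·(-0.099614)+1/4·7.870390+3/4·(-1.561336)≈0.746789; next y=-7/10·1.099614+1/4·0.746789≈-0.583032

0 2 3.000 0.000
1 2 0.875 0.750
2 2 3.334 -0.306
3 2 1.087 1.048
4 1 3.106 -0.462
5 1 0.747 1.100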